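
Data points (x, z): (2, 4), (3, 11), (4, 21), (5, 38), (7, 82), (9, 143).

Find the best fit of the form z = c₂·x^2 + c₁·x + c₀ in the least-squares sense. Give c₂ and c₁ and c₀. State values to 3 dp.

c₂ = 2.166, c₁ = -3.929, c₀ = 3.041

Normal-equation sums: Σx^2·x^2 = 9940, Σx^2·x = 1296, Σx^2 = 184, Σx·x = 184, Σx = 30, Σ1 = 6.
And Σx^2·z = 17002, Σx·z = 2176, Σz = 299.
MᵀM·[c₂, c₁, c₀]ᵀ = Mᵀz becomes [[9940, 1296, 184]; [1296, 184, 30]; [184, 30, 6]]·[c₂, c₁, c₀]ᵀ = [17002, 2176, 299]ᵀ.
Inverting the 3×3 Gram matrix, [c₂, c₁, c₀]ᵀ = [7691/3550, -13949/3550, 5398/1775]ᵀ.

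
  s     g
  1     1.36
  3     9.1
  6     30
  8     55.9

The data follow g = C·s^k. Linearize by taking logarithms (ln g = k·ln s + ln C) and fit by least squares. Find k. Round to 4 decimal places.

Taking logs, ln g = k·ln s + ln C, so regress ln g on ln s.
Σln s = 4.9698, Σ(ln s)² = 8.7414, Σln g = 9.9405, Σln s·ln g = 16.8869.
Equations: 8.7414·k + 4.9698·ln C = 16.8869;  4.9698·k + 4·ln C = 9.9405.
Slope k = (n·Σln s·ln g − Σln s·Σln g)/(n·Σ(ln s)² − (Σln s)²) = (4·16.8869 − 4.9698·9.9405)/10.2667 = 1.76739; ln C = (Σln g − k·Σln s)/n = 0.28923.

k = 1.7674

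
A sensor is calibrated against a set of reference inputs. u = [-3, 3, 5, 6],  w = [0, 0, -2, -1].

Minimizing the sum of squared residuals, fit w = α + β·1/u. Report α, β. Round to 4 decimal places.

From the data, Σ1 = 4, Σ1/u = 11/30, Σ1/u·1/u = 29/100.
Right-hand side: Σw = -3, Σ1/u·w = -17/30.
XᵀX·[α, β]ᵀ = Xᵀw becomes [[4, 11/30]; [11/30, 29/100]]·[α, β]ᵀ = [-3, -17/30]ᵀ.
det = 4·(29/100) − (11/30)² = 923/900.
α = ((-3)·(29/100) − (11/30)·(-17/30))/(923/900) = -596/923; β = (4·(-17/30) − (11/30)·(-3))/(923/900) = -1050/923.

α = -0.6457, β = -1.1376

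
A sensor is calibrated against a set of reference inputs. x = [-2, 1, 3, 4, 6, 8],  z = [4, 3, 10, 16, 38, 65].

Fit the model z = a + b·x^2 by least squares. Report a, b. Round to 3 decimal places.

a = 0.874, b = 1.006

With design matrix A, AᵀA = [[6, 130]; [130, 5746]] and Aᵀz = [136, 5893]ᵀ.
Δ = 6·5746 − 130² = 17576.
a = (136·5746 − 130·5893)/17576 = 591/676; b = (6·5893 − 130·136)/17576 = 8839/8788.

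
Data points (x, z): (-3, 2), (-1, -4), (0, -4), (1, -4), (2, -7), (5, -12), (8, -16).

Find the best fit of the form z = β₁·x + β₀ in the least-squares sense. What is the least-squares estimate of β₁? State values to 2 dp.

The normal system AᵀA·[β₁, β₀]ᵀ = Aᵀz is [[104, 12]; [12, 7]]·[β₁, β₀]ᵀ = [-208, -45]ᵀ.
Eliminating β₀: 7·(row 1) − 12·(row 2) gives 584·β₁ = 7·(-208) − 12·(-45) = -916, so β₁ = -229/146.
Then β₀ = ((-45) − 12·(-229/146))/7 = -273/73.

β₁ = -1.57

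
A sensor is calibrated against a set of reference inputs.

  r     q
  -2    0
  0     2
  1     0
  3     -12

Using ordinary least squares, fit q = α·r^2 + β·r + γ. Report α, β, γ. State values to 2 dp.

α = -1.17, β = -1.22, γ = 2.19

Entries of MᵀM: Σr^2·r^2 = 98, Σr^2·r = 20, Σr^2 = 14, Σr·r = 14, Σr = 2, Σ1 = 4.
Moment sums: Σr^2·q = -108, Σr·q = -36, Σq = -10.
So MᵀM·[α, β, γ]ᵀ = Mᵀq: [[98, 20, 14]; [20, 14, 2]; [14, 2, 4]]·[α, β, γ]ᵀ = [-108, -36, -10]ᵀ.
Solving the 3×3 system (Gaussian elimination) gives α = -7/6, β = -95/78, γ = 57/26.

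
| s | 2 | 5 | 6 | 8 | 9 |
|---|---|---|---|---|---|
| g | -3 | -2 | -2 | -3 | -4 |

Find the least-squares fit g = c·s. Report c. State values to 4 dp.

Setting ∂/∂c … = 0 gives: 210·c = -88.
(Σs·s = 210, Σs·g = -88.)
Hence c = -88 / 210 ≈ -0.419048.

c = -0.4190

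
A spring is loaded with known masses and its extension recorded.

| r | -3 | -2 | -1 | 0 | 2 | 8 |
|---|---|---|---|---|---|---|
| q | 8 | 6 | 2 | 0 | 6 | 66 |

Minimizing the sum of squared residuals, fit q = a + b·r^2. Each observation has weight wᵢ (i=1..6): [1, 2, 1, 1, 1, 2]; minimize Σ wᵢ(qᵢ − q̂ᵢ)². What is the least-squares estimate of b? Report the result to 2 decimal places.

b = 1.02

Entries of AᵀWA: Σwᵢ·1 = 8, Σwᵢ·r^2 = 150, Σwᵢ·r^2·r^2 = 8322.
Moment sums: Σwᵢ·q = 160, Σwᵢ·r^2·q = 8594.
det = 8·8322 − 150² = 44076.
a = (160·8322 − 150·8594)/44076 = 3535/3673; b = (8·8594 − 150·160)/44076 = 11188/11019.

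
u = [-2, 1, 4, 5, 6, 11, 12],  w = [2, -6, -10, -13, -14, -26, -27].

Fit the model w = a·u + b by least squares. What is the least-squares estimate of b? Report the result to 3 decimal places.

Compute the Gram sums: Σu·u = 347, Σu = 37, Σ1 = 7.
And Σu·w = -809, Σw = -94.
AᵀA·[a, b]ᵀ = Aᵀw becomes [[347, 37]; [37, 7]]·[a, b]ᵀ = [-809, -94]ᵀ.
Determinant 347·7 − 37² = 1060.
a = ((-809)·7 − 37·(-94))/1060 = -437/212; b = (347·(-94) − 37·(-809))/1060 = -537/212.

b = -2.533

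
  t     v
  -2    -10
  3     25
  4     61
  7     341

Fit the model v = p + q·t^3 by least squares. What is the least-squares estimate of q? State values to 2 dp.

q = 1.00

Sums needed: Σ1 = 4, Σt^3 = 426, Σt^3·t^3 = 122538.
And Σv = 417, Σt^3·v = 121622.
Normal equations: [[4, 426]; [426, 122538]]·[p, q]ᵀ = [417, 121622]ᵀ.
Determinant 4·122538 − 426² = 308676.
p = (417·122538 − 426·121622)/308676 = -118771/51446; q = (4·121622 − 426·417)/308676 = 154423/154338.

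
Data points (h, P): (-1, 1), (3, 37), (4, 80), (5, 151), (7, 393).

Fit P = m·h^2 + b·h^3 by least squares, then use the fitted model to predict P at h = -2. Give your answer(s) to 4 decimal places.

P̂ = -3.6408

MᵀM·[m, b]ᵀ = MᵀP reads: 3364·m + 21198·b = 24646;  21198·m + 138100·b = 159792.
det = 3364·138100 − 21198² = 15213196.
m = (24646·138100 − 21198·159792)/15213196 = 4085446/3803299; b = (3364·159792 − 21198·24646)/15213196 = 3773595/3803299.
At h = -2: P̂ = (4085446/3803299)·(4) + (3773595/3803299)·(-8) = -13846976/3803299.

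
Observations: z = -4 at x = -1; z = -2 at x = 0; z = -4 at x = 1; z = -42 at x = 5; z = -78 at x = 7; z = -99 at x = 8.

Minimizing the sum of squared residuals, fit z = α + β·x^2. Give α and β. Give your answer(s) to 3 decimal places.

α = -2.642, β = -1.522

The normal system MᵀM·[α, β]ᵀ = Mᵀz is [[6, 140]; [140, 7124]]·[α, β]ᵀ = [-229, -11216]ᵀ.
Determinant 6·7124 − 140² = 23144.
α = ((-229)·7124 − 140·(-11216))/23144 = -15289/5786; β = (6·(-11216) − 140·(-229))/23144 = -8809/5786.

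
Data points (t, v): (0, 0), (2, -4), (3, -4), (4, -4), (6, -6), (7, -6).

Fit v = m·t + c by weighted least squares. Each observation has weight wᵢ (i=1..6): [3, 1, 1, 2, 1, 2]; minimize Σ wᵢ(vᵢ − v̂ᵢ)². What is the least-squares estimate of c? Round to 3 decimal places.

c = -0.585

From the data, Σwᵢ·t·t = 179, Σwᵢ·t = 33, Σwᵢ·1 = 10.
Right-hand side: Σwᵢ·t·v = -172, Σwᵢ·v = -34.
AᵀWA·[m, c]ᵀ = AᵀWv becomes [[179, 33]; [33, 10]]·[m, c]ᵀ = [-172, -34]ᵀ.
Eliminating c: 10·(row 1) − 33·(row 2) gives 701·m = 10·(-172) − 33·(-34) = -598, so m = -598/701.
Then c = ((-34) − 33·(-598/701))/10 = -410/701.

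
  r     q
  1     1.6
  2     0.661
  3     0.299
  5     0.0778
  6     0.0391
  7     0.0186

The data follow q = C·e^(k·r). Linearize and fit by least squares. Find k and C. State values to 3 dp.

Taking logs, ln q = k·r + ln C, so regress ln q on r.
Σr = 24.0000, Σ(r)² = 124.0000, Σln q = -10.9311, Σr·ln q = -64.0900.
Equations: 124.0000·k + 24.0000·ln C = -64.0900;  24.0000·k + 6·ln C = -10.9311.
Solving (det = 168.0000): k = -0.72733, ln C = 1.08748, so C = exp(1.08748) = 2.96678.

k = -0.727, C = 2.967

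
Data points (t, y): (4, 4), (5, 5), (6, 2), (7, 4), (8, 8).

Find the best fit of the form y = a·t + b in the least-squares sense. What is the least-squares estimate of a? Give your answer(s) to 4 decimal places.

Normal-equation sums: Σt·t = 190, Σt = 30, Σ1 = 5.
Right-hand side: Σt·y = 145, Σy = 23.
Δ = 190·5 − 30² = 50.
a = (145·5 − 30·23)/50 = 7/10; b = (190·23 − 30·145)/50 = 2/5.

a = 0.7000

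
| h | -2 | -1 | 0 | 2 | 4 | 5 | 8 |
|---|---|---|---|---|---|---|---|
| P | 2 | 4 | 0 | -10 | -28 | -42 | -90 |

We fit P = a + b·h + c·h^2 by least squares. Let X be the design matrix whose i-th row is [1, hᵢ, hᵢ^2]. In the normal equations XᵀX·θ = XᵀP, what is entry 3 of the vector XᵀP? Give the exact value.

-7286

Entry 3 ↔ basis h^2, so (XᵀP)_{3} = Σᵢ (h^2)·Pᵢ = (4)·(2) + (1)·(4) + (0)·(0) + (4)·(-10) + (16)·(-28) + (25)·(-42) + (64)·(-90) = -7286.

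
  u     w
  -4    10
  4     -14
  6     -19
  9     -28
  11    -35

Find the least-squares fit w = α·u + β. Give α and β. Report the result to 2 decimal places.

α = -2.97, β = -1.78

The normal equations are: 270·α + 26·β = -847;  26·α + 5·β = -86.
(Σu·u = 270, Σu = 26, Σ1 = 5, Σu·w = -847, Σw = -86.)
Δ = 270·5 − 26² = 674.
α = ((-847)·5 − 26·(-86))/674 = -1999/674; β = (270·(-86) − 26·(-847))/674 = -599/337.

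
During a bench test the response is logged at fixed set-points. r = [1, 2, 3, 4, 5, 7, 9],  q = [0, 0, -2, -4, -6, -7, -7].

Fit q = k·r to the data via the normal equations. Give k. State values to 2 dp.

The normal system MᵀM·[k]ᵀ = Mᵀq is [[185]]·[k]ᵀ = [-164]ᵀ.
k = (-164)/185 = -0.886486.

k = -0.89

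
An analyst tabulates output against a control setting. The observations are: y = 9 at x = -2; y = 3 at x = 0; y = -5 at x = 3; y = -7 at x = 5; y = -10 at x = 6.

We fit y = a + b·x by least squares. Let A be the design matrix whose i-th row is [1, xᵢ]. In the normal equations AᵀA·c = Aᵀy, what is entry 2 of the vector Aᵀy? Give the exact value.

-128

Entry 2 ↔ basis x, so (Aᵀy)_{2} = Σᵢ (x)·yᵢ = (-2)·(9) + (0)·(3) + (3)·(-5) + (5)·(-7) + (6)·(-10) = -128.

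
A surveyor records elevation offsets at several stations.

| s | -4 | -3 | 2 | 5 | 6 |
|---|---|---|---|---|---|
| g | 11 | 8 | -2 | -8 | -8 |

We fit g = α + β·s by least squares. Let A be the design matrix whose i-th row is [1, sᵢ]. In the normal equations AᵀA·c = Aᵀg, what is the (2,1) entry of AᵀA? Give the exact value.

Row 2 ↔ basis s, column 1 ↔ basis 1, so (AᵀA)_{2,1} = Σᵢ s = (-4)·(1) + (-3)·(1) + (2)·(1) + (5)·(1) + (6)·(1) = 6.

6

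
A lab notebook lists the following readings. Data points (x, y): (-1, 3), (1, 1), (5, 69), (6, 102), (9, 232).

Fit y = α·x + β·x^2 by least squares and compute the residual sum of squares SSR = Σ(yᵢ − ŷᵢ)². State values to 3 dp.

Setting ∂/∂α … = 0 gives: 144·α + 1070·β = 3043;  1070·α + 8484·β = 24193.
(Σx·x = 144, Σx·x^2 = 1070, Σx^2·x^2 = 8484, Σx·y = 3043, Σx^2·y = 24193.)
det = 144·8484 − 1070² = 76796.
α = (3043·8484 − 1070·24193)/76796 = -34849/38398; β = (144·24193 − 1070·3043)/76796 = 113891/38398.
Residuals: -16773/19199, -20322/19199, -11784/19199, 12807/19199, -1597/19199; SSR = 52073/19199.

SSR = 2.712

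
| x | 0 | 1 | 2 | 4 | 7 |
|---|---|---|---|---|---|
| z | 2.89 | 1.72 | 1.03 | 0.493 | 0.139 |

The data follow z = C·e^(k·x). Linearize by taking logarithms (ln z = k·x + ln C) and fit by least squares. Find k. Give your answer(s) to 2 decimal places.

Let Y = ln z. Fitting Y = k·x + ln C by least squares:
Σx = 14.0000, Σ(x)² = 70.0000, Σln z = -1.0474, Σx·ln z = -16.0405.
Normal system: [[70.0000, 14.0000]; [14.0000, 5]]·[k, ln C]ᵀ = [-16.0405, -1.0474]ᵀ.
Solving (det = 154.0000): k = -0.42558, ln C = 0.98214.

k = -0.43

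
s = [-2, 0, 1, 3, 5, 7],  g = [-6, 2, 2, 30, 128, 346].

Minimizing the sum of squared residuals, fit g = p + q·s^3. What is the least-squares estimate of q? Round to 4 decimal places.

XᵀX·[p, q]ᵀ = Xᵀg reads: 6·p + 488·q = 502;  488·p + 134068·q = 135538.
(Σ1 = 6, Σs^3 = 488, Σs^3·s^3 = 134068, Σg = 502, Σs^3·g = 135538.)
Δ = 6·134068 − 488² = 566264.
p = (502·134068 − 488·135538)/566264 = 144949/70783; q = (6·135538 − 488·502)/566264 = 142063/141566.

q = 1.0035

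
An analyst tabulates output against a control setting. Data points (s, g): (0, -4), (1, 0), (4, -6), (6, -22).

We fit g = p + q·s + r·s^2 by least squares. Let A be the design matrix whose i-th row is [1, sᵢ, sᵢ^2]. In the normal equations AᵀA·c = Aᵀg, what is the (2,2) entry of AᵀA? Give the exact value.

Row 2 ↔ basis s, column 2 ↔ basis s, so (AᵀA)_{2,2} = Σᵢ (s)·(s) = (0)·(0) + (1)·(1) + (4)·(4) + (6)·(6) = 53.

53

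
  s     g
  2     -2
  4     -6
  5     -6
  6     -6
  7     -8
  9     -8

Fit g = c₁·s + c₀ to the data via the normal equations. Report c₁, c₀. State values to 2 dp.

c₁ = -0.81, c₀ = -1.53

XᵀX·[c₁, c₀]ᵀ = Xᵀg reads: 211·c₁ + 33·c₀ = -222;  33·c₁ + 6·c₀ = -36.
Eliminating c₀: 6·(row 1) − 33·(row 2) gives 177·c₁ = 6·(-222) − 33·(-36) = -144, so c₁ = -48/59.
Then c₀ = ((-36) − 33·(-48/59))/6 = -90/59.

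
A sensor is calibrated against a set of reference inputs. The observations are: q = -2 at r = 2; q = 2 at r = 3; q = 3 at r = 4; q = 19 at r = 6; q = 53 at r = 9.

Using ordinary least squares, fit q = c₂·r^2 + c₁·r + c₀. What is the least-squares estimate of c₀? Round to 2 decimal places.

Setting ∂/∂c₂ … = 0 gives: 8210·c₂ + 1044·c₁ + 146·c₀ = 5035;  1044·c₂ + 146·c₁ + 24·c₀ = 605;  146·c₂ + 24·c₁ + 5·c₀ = 75.
(Σr^2·r^2 = 8210, Σr^2·r = 1044, Σr^2 = 146, Σr·r = 146, Σr = 24, Σ1 = 5, Σr^2·q = 5035, Σr·q = 605, Σq = 75.)
Solving the 3×3 system (Gaussian elimination) gives c₂ = 805/858, c₁ = -5/2, c₀ = -170/429.

c₀ = -0.40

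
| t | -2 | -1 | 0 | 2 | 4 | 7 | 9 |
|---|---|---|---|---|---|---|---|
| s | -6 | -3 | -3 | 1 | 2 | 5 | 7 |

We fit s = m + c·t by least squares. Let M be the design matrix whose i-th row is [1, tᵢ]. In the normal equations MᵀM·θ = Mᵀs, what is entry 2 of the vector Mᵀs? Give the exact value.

123

Entry 2 ↔ basis t, so (Mᵀs)_{2} = Σᵢ (t)·sᵢ = (-2)·(-6) + (-1)·(-3) + (0)·(-3) + (2)·(1) + (4)·(2) + (7)·(5) + (9)·(7) = 123.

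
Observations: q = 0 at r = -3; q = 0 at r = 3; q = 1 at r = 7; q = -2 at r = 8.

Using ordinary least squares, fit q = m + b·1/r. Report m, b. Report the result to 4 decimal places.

m = -0.2388, b = -0.1672

Forming AᵀA = [[4, 15/56]; [15/56, 7289/28224]] and Aᵀq = [-1, -3/28]ᵀ gives AᵀA·[m, b]ᵀ = Aᵀq.
det = 4·(7289/28224) − (15/56)² = 27131/28224.
m = ((-1)·(7289/28224) − (15/56)·(-3/28))/(27131/28224) = -6479/27131; b = (4·(-3/28) − (15/56)·(-1))/(27131/28224) = -4536/27131.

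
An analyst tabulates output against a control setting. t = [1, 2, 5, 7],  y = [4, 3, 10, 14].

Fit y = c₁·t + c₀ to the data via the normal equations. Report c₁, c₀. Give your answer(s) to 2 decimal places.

Forming AᵀA = [[79, 15]; [15, 4]] and Aᵀy = [158, 31]ᵀ gives AᵀA·[c₁, c₀]ᵀ = Aᵀy.
Eliminating c₀: 4·(row 1) − 15·(row 2) gives 91·c₁ = 4·158 − 15·31 = 167, so c₁ = 167/91.
Then c₀ = (31 − 15·(167/91))/4 = 79/91.

c₁ = 1.84, c₀ = 0.87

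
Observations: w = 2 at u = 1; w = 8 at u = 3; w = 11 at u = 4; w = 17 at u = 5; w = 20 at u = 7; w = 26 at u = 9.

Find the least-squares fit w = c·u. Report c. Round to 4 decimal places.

Entries of AᵀA: Σu·u = 181.
Right-hand side: Σu·w = 529.
Hence c = 529 / 181 ≈ 2.92265.

c = 2.9227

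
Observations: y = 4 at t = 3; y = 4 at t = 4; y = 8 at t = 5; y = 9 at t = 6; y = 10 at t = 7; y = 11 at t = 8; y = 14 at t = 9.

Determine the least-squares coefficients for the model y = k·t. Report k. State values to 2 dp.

From the data, Σt·t = 280.
Right-hand side: Σt·y = 406.
AᵀA·[k]ᵀ = Aᵀy becomes [[280]]·[k]ᵀ = [406]ᵀ.
k = 406/280 = 1.45.

k = 1.45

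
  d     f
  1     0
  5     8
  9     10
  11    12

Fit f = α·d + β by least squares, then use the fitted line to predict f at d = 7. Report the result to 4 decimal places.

Normal-equation sums: Σd·d = 228, Σd = 26, Σ1 = 4.
Moment sums: Σd·f = 262, Σf = 30.
Normal equations: [[228, 26]; [26, 4]]·[α, β]ᵀ = [262, 30]ᵀ.
Eliminating β: 4·(row 1) − 26·(row 2) gives 236·α = 4·262 − 26·30 = 268, so α = 67/59.
Then β = (30 − 26·(67/59))/4 = 7/59.
At d = 7: f̂ = (67/59)·(7) + (7/59)·(1) = 476/59.

f̂ = 8.0678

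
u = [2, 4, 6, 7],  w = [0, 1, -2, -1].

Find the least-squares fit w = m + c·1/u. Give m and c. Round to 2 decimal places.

m = -1.50, c = 3.79

The normal system XᵀX·[m, c]ᵀ = Xᵀw is [[4, 89/84]; [89/84, 2545/7056]]·[m, c]ᵀ = [-2, -19/84]ᵀ.
Determinant 4·(2545/7056) − (89/84)² = 251/784.
m = ((-2)·(2545/7056) − (89/84)·(-19/84))/(251/784) = -1133/753; c = (4·(-19/84) − (89/84)·(-2))/(251/784) = 952/251.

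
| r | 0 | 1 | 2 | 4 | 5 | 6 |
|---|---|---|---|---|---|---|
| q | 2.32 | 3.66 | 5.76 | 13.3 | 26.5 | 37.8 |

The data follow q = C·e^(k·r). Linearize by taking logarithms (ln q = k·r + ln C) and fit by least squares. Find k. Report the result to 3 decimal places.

With ln qᵢ as the transformed response and rᵢ as the regressor:
Sums: Σr = 18.0000, Σ(r)² = 82.0000, Σln q = 13.3872, Σr·ln q = 53.3300.
Normal system: [[82.0000, 18.0000]; [18.0000, 6]]·[k, ln C]ᵀ = [53.3300, 13.3872]ᵀ.
Slope k = (n·Σr·ln q − Σr·Σln q)/(n·Σ(r)² − (Σr)²) = (6·53.3300 − 18.0000·13.3872)/168.0000 = 0.47030; ln C = (Σln q − k·Σr)/n = 0.82030.

k = 0.470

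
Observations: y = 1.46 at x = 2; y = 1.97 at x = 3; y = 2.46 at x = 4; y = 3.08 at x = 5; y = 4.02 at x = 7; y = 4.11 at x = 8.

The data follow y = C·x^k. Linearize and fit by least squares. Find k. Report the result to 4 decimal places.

Let Y = ln y. Fitting Y = k·ln x + ln C by least squares:
Σln x = 8.8128, Σ(ln x)² = 14.3101, Σln y = 5.8863, Σln x·ln y = 9.7120.
Normal system: [[14.3101, 8.8128]; [8.8128, 6]]·[k, ln C]ᵀ = [9.7120, 5.8863]ᵀ.
Slope k = (n·Σln x·ln y − Σln x·Σln y)/(n·Σ(ln x)² − (Σln x)²) = (6·9.7120 − 8.8128·5.8863)/8.1947 = 0.78069; ln C = (Σln y − k·Σln x)/n = -0.16564.

k = 0.7807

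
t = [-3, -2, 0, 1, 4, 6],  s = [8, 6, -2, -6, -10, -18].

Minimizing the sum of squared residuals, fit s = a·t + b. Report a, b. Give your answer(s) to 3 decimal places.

Sums needed: Σt·t = 66, Σt = 6, Σ1 = 6.
For Mᵀs: Σt·s = -190, Σs = -22.
Normal equations: [[66, 6]; [6, 6]]·[a, b]ᵀ = [-190, -22]ᵀ.
Determinant 66·6 − 6² = 360.
a = ((-190)·6 − 6·(-22))/360 = -14/5; b = (66·(-22) − 6·(-190))/360 = -13/15.

a = -2.800, b = -0.867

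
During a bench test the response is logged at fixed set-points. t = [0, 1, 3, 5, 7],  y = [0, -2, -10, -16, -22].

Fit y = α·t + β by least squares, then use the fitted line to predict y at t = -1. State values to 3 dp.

AᵀA·[α, β]ᵀ = Aᵀy reads: 84·α + 16·β = -266;  16·α + 5·β = -50.
(Σt·t = 84, Σt = 16, Σ1 = 5, Σt·y = -266, Σy = -50.)
Δ = 84·5 − 16² = 164.
α = ((-266)·5 − 16·(-50))/164 = -265/82; β = (84·(-50) − 16·(-266))/164 = 14/41.
At t = -1: ŷ = (-265/82)·(-1) + (14/41)·(1) = 293/82.

ŷ = 3.573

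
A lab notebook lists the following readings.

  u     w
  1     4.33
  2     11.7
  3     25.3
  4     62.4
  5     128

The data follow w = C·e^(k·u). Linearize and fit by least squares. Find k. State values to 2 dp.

Linearized form: ln w = k·u + ln C. From the 5 transformed points,
Σu = 15.0000, Σ(u)² = 55.0000, Σln w = 16.1416, Σu·ln w = 56.8716.
Equations: 55.0000·k + 15.0000·ln C = 56.8716;  15.0000·k + 5·ln C = 16.1416.
Δ = 55.0000·5 − (15.0000)² = 50.0000; k = (56.8716·5 − 15.0000·16.1416)/50.0000 = 0.84469, ln C = (55.0000·16.1416 − 15.0000·56.8716)/50.0000 = 0.69424.

k = 0.84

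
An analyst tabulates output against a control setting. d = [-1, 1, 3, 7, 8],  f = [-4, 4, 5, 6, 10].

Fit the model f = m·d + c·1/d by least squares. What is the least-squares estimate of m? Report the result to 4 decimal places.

m = 1.0465

Compute the Gram sums: Σd·d = 124, Σd·1/d = 5, Σ1/d·1/d = 60601/28224.
For Xᵀf: Σd·f = 145, Σ1/d·f = 989/84.
So XᵀX·[m, c]ᵀ = Xᵀf: [[124, 5]; [5, 60601/28224]]·[m, c]ᵀ = [145, 989/84]ᵀ.
Determinant 124·(60601/28224) − 5² = 1702231/7056.
m = (145·(60601/28224) − 5·(989/84))/(1702231/7056) = 7125625/6808924; c = (124·(989/84) − 5·145)/(1702231/7056) = 5185824/1702231.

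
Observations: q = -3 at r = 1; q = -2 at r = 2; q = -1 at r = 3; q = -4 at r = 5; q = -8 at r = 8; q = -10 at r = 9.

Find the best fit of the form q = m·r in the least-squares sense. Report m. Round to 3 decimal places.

m = -1.000

With design matrix A, AᵀA = [[184]] and Aᵀq = [-184]ᵀ.
m = (-184)/184 = -1.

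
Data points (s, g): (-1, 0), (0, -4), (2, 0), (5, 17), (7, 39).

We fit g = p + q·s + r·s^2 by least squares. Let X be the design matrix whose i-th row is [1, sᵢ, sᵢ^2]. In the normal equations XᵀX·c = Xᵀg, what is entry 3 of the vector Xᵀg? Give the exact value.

2336

Entry 3 ↔ basis s^2, so (Xᵀg)_{3} = Σᵢ (s^2)·gᵢ = (1)·(0) + (0)·(-4) + (4)·(0) + (25)·(17) + (49)·(39) = 2336.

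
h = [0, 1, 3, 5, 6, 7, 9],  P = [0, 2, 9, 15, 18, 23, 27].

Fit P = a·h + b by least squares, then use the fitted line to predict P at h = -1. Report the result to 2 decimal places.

P̂ = -3.59

The normal equations are: 201·a + 31·b = 616;  31·a + 7·b = 94.
Determinant 201·7 − 31² = 446.
a = (616·7 − 31·94)/446 = 699/223; b = (201·94 − 31·616)/446 = -101/223.
At h = -1: P̂ = (699/223)·(-1) + (-101/223)·(1) = -800/223.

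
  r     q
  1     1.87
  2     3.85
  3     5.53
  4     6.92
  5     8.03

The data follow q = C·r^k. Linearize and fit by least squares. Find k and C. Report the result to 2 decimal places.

k = 0.91, C = 1.95

Taking logs, ln q = k·ln r + ln C, so regress ln q on ln r.
XᵀX = [[6.1995, 4.7875]; [4.7875, 5]], rhs = [8.8477, 7.7018]ᵀ  (here Σln r = 4.7875, Σ(ln r)² = 6.1995, Σln q = 7.7018, Σln r·ln q = 8.8477).
Δ = 6.1995·5 − (4.7875)² = 8.0774; k = (8.8477·5 − 4.7875·7.7018)/8.0774 = 0.91193, ln C = (6.1995·7.7018 − 4.7875·8.8477)/8.0774 = 0.66719, so C = exp(0.66719) = 1.94875.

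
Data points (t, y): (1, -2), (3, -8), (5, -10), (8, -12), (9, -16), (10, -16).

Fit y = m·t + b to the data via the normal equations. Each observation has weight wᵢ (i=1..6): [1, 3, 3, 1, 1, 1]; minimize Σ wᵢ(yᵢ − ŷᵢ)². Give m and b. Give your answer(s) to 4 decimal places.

m = -1.3402, b = -3.0309

Setting ∂/∂m … = 0 gives: 348·m + 52·b = -624;  52·m + 10·b = -100.
Eliminating b: 10·(row 1) − 52·(row 2) gives 776·m = 10·(-624) − 52·(-100) = -1040, so m = -130/97.
Then b = ((-100) − 52·(-130/97))/10 = -294/97.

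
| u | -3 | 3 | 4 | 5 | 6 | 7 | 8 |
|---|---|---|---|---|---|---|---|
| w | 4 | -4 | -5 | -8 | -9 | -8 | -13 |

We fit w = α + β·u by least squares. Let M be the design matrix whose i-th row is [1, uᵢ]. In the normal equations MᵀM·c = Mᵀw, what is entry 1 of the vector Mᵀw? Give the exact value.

Entry 1 ↔ basis 1, so (Mᵀw)_{1} = Σᵢ wᵢ = (1)·(4) + (1)·(-4) + (1)·(-5) + (1)·(-8) + (1)·(-9) + (1)·(-8) + (1)·(-13) = -43.

-43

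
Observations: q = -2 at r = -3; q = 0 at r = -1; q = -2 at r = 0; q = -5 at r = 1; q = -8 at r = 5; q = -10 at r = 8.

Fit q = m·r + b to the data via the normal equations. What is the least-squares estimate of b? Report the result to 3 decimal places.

Compute the Gram sums: Σr·r = 100, Σr = 10, Σ1 = 6.
And Σr·q = -119, Σq = -27.
So XᵀX·[m, b]ᵀ = Xᵀq: [[100, 10]; [10, 6]]·[m, b]ᵀ = [-119, -27]ᵀ.
Eliminating b: 6·(row 1) − 10·(row 2) gives 500·m = 6·(-119) − 10·(-27) = -444, so m = -111/125.
Then b = ((-27) − 10·(-111/125))/6 = -151/50.

b = -3.020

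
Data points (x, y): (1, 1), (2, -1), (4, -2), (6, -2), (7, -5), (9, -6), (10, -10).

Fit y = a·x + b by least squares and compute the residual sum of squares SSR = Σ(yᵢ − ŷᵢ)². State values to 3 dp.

Entries of MᵀM: Σx·x = 287, Σx = 39, Σ1 = 7.
Right-hand side: Σx·y = -210, Σy = -25.
MᵀM·[a, b]ᵀ = Mᵀy becomes [[287, 39]; [39, 7]]·[a, b]ᵀ = [-210, -25]ᵀ.
det = 287·7 − 39² = 488.
a = ((-210)·7 − 39·(-25))/488 = -495/488; b = (287·(-25) − 39·(-210))/488 = 1015/488.
Residuals: -4/61, -513/488, -11/488, 979/488, 5/244, 64/61, -945/488; SSR = 4873/488.

SSR = 9.986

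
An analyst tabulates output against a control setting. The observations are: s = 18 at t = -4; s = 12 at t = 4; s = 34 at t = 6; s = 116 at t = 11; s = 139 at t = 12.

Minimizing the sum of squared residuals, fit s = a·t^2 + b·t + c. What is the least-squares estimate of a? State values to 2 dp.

The normal equations are: 37185·a + 3275·b + 333·c = 35756;  3275·a + 333·b + 29·c = 3124;  333·a + 29·b + 5·c = 319.
Row-reducing yields a = 1699673/1669814, b = -950677/1669814, c = -575081/834907.

a = 1.02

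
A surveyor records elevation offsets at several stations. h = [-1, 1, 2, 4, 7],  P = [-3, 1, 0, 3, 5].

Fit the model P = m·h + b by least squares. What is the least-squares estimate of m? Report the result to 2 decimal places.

m = 0.95

Normal-equation sums: Σh·h = 71, Σh = 13, Σ1 = 5.
And Σh·P = 51, ΣP = 6.
Normal equations: [[71, 13]; [13, 5]]·[m, b]ᵀ = [51, 6]ᵀ.
det = 71·5 − 13² = 186.
m = (51·5 − 13·6)/186 = 59/62; b = (71·6 − 13·51)/186 = -79/62.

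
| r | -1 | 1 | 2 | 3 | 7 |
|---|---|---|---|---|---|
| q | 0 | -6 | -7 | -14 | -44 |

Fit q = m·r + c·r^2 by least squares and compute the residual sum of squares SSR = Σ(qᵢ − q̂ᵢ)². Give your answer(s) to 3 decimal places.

SSR = 14.075

Entries of MᵀM: Σr·r = 64, Σr·r^2 = 378, Σr^2·r^2 = 2500.
And Σr·q = -370, Σr^2·q = -2316.
MᵀM·[m, c]ᵀ = Mᵀq becomes [[64, 378]; [378, 2500]]·[m, c]ᵀ = [-370, -2316]ᵀ.
Δ = 64·2500 − 378² = 17116.
m = ((-370)·2500 − 378·(-2316))/17116 = -12388/4279; c = (64·(-2316) − 378·(-370))/17116 = -2091/4279.
Residuals: -10297/4279, -11195/4279, 3187/4279, -3923/4279, 899/4279; SSR = 60227/4279.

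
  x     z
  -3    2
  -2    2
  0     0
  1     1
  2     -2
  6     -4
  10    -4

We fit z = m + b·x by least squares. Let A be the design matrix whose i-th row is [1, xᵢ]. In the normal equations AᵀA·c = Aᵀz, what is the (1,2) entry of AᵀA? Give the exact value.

14

Row 1 ↔ basis 1, column 2 ↔ basis x, so (AᵀA)_{1,2} = Σᵢ x = (1)·(-3) + (1)·(-2) + (1)·(0) + (1)·(1) + (1)·(2) + (1)·(6) + (1)·(10) = 14.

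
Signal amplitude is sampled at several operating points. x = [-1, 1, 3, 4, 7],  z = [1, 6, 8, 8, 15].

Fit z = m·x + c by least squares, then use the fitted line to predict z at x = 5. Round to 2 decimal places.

ẑ = 11.16

With design matrix A, AᵀA = [[76, 14]; [14, 5]] and Aᵀz = [166, 38]ᵀ.
Eliminating c: 5·(row 1) − 14·(row 2) gives 184·m = 5·166 − 14·38 = 298, so m = 149/92.
Then c = (38 − 14·(149/92))/5 = 141/46.
At x = 5: ẑ = (149/92)·(5) + (141/46)·(1) = 1027/92.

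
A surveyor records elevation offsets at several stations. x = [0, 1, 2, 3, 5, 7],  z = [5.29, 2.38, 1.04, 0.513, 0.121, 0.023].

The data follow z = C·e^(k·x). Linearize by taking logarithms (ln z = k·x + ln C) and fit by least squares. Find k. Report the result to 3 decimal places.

With ln zᵢ as the transformed response and xᵢ as the regressor:
XᵀX = [[88.0000, 18.0000]; [18.0000, 6]], rhs = [-38.0225, -3.9796]ᵀ  (here Σx = 18.0000, Σ(x)² = 88.0000, Σln z = -3.9796, Σx·ln z = -38.0225).
Slope k = (n·Σx·ln z − Σx·Σln z)/(n·Σ(x)² − (Σx)²) = (6·-38.0225 − 18.0000·-3.9796)/204.0000 = -0.76717; ln C = (Σln z − k·Σx)/n = 1.63826.

k = -0.767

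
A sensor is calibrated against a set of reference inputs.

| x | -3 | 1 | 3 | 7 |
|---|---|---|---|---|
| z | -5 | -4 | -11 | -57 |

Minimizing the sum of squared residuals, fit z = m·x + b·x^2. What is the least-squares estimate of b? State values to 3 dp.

From the data, Σx·x = 68, Σx·x^2 = 344, Σx^2·x^2 = 2564.
Right-hand side: Σx·z = -421, Σx^2·z = -2941.
So AᵀA·[m, b]ᵀ = Aᵀz: [[68, 344]; [344, 2564]]·[m, b]ᵀ = [-421, -2941]ᵀ.
Eliminating b: 2564·(row 1) − 344·(row 2) gives 56016·m = 2564·(-421) − 344·(-2941) = -67740, so m = -5645/4668.
Then b = ((-2941) − 344·(-5645/4668))/2564 = -4597/4668.

b = -0.985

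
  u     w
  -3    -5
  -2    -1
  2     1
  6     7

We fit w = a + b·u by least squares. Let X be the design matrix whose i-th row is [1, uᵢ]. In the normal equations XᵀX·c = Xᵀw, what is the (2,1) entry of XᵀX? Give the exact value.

3

Row 2 ↔ basis u, column 1 ↔ basis 1, so (XᵀX)_{2,1} = Σᵢ u = (-3)·(1) + (-2)·(1) + (2)·(1) + (6)·(1) = 3.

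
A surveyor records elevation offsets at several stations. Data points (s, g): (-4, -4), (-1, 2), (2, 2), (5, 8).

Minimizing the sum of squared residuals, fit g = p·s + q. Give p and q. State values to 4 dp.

MᵀM·[p, q]ᵀ = Mᵀg reads: 46·p + 2·q = 58;  2·p + 4·q = 8.
(Σs·s = 46, Σs = 2, Σ1 = 4, Σs·g = 58, Σg = 8.)
Eliminating q: 4·(row 1) − 2·(row 2) gives 180·p = 4·58 − 2·8 = 216, so p = 6/5.
Then q = (8 − 2·(6/5))/4 = 7/5.

p = 1.2000, q = 1.4000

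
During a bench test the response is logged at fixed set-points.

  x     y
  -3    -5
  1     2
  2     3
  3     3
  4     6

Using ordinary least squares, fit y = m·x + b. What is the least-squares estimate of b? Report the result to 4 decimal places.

b = -0.2808

Compute the Gram sums: Σx·x = 39, Σx = 7, Σ1 = 5.
And Σx·y = 56, Σy = 9.
AᵀA·[m, b]ᵀ = Aᵀy becomes [[39, 7]; [7, 5]]·[m, b]ᵀ = [56, 9]ᵀ.
det = 39·5 − 7² = 146.
m = (56·5 − 7·9)/146 = 217/146; b = (39·9 − 7·56)/146 = -41/146.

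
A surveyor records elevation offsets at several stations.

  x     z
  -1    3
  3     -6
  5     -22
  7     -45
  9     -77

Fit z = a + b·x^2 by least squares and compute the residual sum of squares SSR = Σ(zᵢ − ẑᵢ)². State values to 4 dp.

From the data, Σ1 = 5, Σx^2 = 165, Σx^2·x^2 = 9669.
For Mᵀz: Σz = -147, Σx^2·z = -9043.
So MᵀM·[a, b]ᵀ = Mᵀz: [[5, 165]; [165, 9669]]·[a, b]ᵀ = [-147, -9043]ᵀ.
Eliminating b: 9669·(row 1) − 165·(row 2) gives 21120·a = 9669·(-147) − 165·(-9043) = 70752, so a = 67/20.
Then b = ((-9043) − 165·(67/20))/9669 = -131/132.
Residuals: 106/165, -23/55, -89/165, 46/165, 2/55; SSR = 158/165.

SSR = 0.9576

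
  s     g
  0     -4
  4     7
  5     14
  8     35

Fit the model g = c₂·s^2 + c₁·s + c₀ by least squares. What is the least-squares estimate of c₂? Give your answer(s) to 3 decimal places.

c₂ = 0.484

Sums needed: Σs^2·s^2 = 4977, Σs^2·s = 701, Σs^2 = 105, Σs·s = 105, Σs = 17, Σ1 = 4.
And Σs^2·g = 2702, Σs·g = 378, Σg = 52.
So AᵀA·[c₂, c₁, c₀]ᵀ = Aᵀg: [[4977, 701, 105]; [701, 105, 17]; [105, 17, 4]]·[c₂, c₁, c₀]ᵀ = [2702, 378, 52]ᵀ.
Row-reducing yields c₂ = 3791/7832, c₁ = 8057/7832, c₀ = -7985/1958.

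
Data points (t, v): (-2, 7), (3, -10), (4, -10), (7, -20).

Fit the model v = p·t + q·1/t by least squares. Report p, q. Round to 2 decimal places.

p = -2.72, q = -2.94

Compute the Gram sums: Σt·t = 78, Σt·1/t = 4, Σ1/t·1/t = 3133/7056.
Right-hand side: Σt·v = -224, Σ1/t·v = -256/21.
Δ = 78·(3133/7056) − 4² = 21913/1176.
p = ((-224)·(3133/7056) − 4·(-256/21))/(21913/1176) = -178864/65739; q = (78·(-256/21) − 4·(-224))/(21913/1176) = -64512/21913.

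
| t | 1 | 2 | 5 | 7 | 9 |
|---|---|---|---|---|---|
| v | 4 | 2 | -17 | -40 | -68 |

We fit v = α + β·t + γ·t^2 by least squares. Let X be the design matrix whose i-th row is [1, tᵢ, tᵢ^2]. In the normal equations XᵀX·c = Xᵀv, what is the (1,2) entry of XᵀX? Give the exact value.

Row 1 ↔ basis 1, column 2 ↔ basis t, so (XᵀX)_{1,2} = Σᵢ t = (1)·(1) + (1)·(2) + (1)·(5) + (1)·(7) + (1)·(9) = 24.

24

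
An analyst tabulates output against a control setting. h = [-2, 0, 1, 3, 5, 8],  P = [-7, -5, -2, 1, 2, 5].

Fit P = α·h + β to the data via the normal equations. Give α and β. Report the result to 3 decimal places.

Entries of AᵀA: Σh·h = 103, Σh = 15, Σ1 = 6.
Moment sums: Σh·P = 65, ΣP = -6.
Determinant 103·6 − 15² = 393.
α = (65·6 − 15·(-6))/393 = 160/131; β = (103·(-6) − 15·65)/393 = -531/131.

α = 1.221, β = -4.053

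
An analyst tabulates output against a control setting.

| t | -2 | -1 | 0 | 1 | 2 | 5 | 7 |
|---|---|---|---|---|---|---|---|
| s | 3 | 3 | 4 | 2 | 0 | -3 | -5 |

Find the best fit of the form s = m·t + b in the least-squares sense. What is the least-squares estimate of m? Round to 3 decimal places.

m = -1.007

Entries of AᵀA: Σt·t = 84, Σt = 12, Σ1 = 7.
And Σt·s = -57, Σs = 4.
Δ = 84·7 − 12² = 444.
m = ((-57)·7 − 12·4)/444 = -149/148; b = (84·4 − 12·(-57))/444 = 85/37.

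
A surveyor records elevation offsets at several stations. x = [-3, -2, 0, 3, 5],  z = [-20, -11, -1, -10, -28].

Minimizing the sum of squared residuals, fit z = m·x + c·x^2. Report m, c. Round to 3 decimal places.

m = 1.995, c = -1.553

Compute the Gram sums: Σx·x = 47, Σx·x^2 = 117, Σx^2·x^2 = 803.
And Σx·z = -88, Σx^2·z = -1014.
Δ = 47·803 − 117² = 24052.
m = ((-88)·803 − 117·(-1014))/24052 = 23987/12026; c = (47·(-1014) − 117·(-88))/24052 = -18681/12026.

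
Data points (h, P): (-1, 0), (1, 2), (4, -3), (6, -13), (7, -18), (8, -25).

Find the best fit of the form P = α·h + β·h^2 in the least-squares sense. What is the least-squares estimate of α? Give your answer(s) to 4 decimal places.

α = 1.1964

With design matrix M, MᵀM = [[167, 1135]; [1135, 8051]] and MᵀP = [-414, -2996]ᵀ.
det = 167·8051 − 1135² = 56292.
α = ((-414)·8051 − 1135·(-2996))/56292 = 33673/28146; β = (167·(-2996) − 1135·(-414))/56292 = -15221/28146.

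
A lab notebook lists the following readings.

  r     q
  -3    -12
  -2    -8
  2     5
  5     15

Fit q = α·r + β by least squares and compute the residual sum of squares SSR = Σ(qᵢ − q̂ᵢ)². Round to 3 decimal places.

From the data, Σr·r = 42, Σr = 2, Σ1 = 4.
Right-hand side: Σr·q = 137, Σq = 0.
Δ = 42·4 − 2² = 164.
α = (137·4 − 2·0)/164 = 137/41; β = (42·0 − 2·137)/164 = -137/82.
Residuals: -25/82, 29/82, -1/82, -3/82; SSR = 9/41.

SSR = 0.220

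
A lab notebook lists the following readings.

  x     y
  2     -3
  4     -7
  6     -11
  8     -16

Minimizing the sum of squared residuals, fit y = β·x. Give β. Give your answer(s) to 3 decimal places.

β = -1.900

Setting ∂/∂β … = 0 gives: 120·β = -228.
β = (-228)/120 = -1.9.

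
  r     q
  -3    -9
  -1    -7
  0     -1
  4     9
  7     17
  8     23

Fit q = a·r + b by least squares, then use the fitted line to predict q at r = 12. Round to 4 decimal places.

q̂ = 32.7570

MᵀM·[a, b]ᵀ = Mᵀq reads: 139·a + 15·b = 373;  15·a + 6·b = 32.
det = 139·6 − 15² = 609.
a = (373·6 − 15·32)/609 = 586/203; b = (139·32 − 15·373)/609 = -1147/609.
At r = 12: q̂ = (586/203)·(12) + (-1147/609)·(1) = 19949/609.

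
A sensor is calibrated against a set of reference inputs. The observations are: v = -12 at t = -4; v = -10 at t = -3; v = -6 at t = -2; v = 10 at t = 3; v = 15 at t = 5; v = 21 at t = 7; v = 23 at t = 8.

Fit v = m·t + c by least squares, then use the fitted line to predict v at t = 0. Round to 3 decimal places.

MᵀM·[m, c]ᵀ = Mᵀv reads: 176·m + 14·c = 526;  14·m + 7·c = 41.
(Σt·t = 176, Σt = 14, Σ1 = 7, Σt·v = 526, Σv = 41.)
Eliminating c: 7·(row 1) − 14·(row 2) gives 1036·m = 7·526 − 14·41 = 3108, so m = 3.
Then c = (41 − 14·3)/7 = -1/7.
At t = 0: v̂ = (3)·(0) + (-1/7)·(1) = -1/7.

v̂ = -0.143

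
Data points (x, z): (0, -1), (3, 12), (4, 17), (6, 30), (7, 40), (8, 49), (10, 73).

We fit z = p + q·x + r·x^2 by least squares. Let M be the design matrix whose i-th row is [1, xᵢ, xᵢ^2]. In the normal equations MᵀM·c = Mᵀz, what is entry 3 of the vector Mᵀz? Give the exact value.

13856

Entry 3 ↔ basis x^2, so (Mᵀz)_{3} = Σᵢ (x^2)·zᵢ = (0)·(-1) + (9)·(12) + (16)·(17) + (36)·(30) + (49)·(40) + (64)·(49) + (100)·(73) = 13856.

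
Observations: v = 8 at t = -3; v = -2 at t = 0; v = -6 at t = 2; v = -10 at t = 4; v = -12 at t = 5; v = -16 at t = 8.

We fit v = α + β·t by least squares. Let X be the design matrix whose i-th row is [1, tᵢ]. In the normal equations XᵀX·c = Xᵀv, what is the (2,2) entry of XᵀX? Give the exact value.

Row 2 ↔ basis t, column 2 ↔ basis t, so (XᵀX)_{2,2} = Σᵢ (t)·(t) = (-3)·(-3) + (0)·(0) + (2)·(2) + (4)·(4) + (5)·(5) + (8)·(8) = 118.

118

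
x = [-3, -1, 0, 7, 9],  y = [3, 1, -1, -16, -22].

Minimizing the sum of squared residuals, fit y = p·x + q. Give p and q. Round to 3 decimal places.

p = -2.122, q = -1.906

Compute the Gram sums: Σx·x = 140, Σx = 12, Σ1 = 5.
Right-hand side: Σx·y = -320, Σy = -35.
MᵀM·[p, q]ᵀ = Mᵀy becomes [[140, 12]; [12, 5]]·[p, q]ᵀ = [-320, -35]ᵀ.
Eliminating q: 5·(row 1) − 12·(row 2) gives 556·p = 5·(-320) − 12·(-35) = -1180, so p = -295/139.
Then q = ((-35) − 12·(-295/139))/5 = -265/139.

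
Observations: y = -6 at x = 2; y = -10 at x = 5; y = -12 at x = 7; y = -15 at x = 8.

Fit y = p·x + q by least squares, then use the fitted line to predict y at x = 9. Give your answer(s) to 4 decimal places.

ŷ = -15.6667

MᵀM·[p, q]ᵀ = Mᵀy reads: 142·p + 22·q = -266;  22·p + 4·q = -43.
Determinant 142·4 − 22² = 84.
p = ((-266)·4 − 22·(-43))/84 = -59/42; q = (142·(-43) − 22·(-266))/84 = -127/42.
At x = 9: ŷ = (-59/42)·(9) + (-127/42)·(1) = -47/3.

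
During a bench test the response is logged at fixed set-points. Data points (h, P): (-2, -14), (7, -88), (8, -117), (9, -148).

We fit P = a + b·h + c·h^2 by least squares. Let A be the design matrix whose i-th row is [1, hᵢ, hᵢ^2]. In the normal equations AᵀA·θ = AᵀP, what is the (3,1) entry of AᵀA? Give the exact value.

198

Row 3 ↔ basis h^2, column 1 ↔ basis 1, so (AᵀA)_{3,1} = Σᵢ h^2 = (4)·(1) + (49)·(1) + (64)·(1) + (81)·(1) = 198.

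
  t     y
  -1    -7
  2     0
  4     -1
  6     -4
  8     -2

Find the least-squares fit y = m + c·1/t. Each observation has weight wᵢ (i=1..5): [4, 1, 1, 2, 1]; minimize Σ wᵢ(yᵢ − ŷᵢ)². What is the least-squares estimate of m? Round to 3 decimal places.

m = -3.093

From the data, Σwᵢ·1 = 9, Σwᵢ·1/t = -67/24, Σwᵢ·1/t·1/t = 2525/576.
And Σwᵢ·y = -39, Σwᵢ·1/t·y = 157/6.
XᵀWX·[m, c]ᵀ = XᵀWy becomes [[9, -67/24]; [-67/24, 2525/576]]·[m, c]ᵀ = [-39, 157/6]ᵀ.
Determinant 9·(2525/576) − (-67/24)² = 4559/144.
m = ((-39)·(2525/576) − (-67/24)·(157/6))/(4559/144) = -56399/18236; c = (9·(157/6) − (-67/24)·(-39))/(4559/144) = 18234/4559.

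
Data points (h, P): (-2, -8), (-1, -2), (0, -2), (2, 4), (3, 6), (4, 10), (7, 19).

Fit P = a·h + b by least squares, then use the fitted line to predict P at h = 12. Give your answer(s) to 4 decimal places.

With design matrix A, AᵀA = [[83, 13]; [13, 7]] and AᵀP = [217, 27]ᵀ.
Determinant 83·7 − 13² = 412.
a = (217·7 − 13·27)/412 = 292/103; b = (83·27 − 13·217)/412 = -145/103.
At h = 12: P̂ = (292/103)·(12) + (-145/103)·(1) = 3359/103.

P̂ = 32.6117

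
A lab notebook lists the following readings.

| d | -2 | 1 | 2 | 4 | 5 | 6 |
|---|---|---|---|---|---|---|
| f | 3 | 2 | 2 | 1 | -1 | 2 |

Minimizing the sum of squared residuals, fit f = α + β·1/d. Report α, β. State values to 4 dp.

α = 1.6222, β = -0.4534

Compute the Gram sums: Σ1 = 6, Σ1/d = 97/60, Σ1/d·1/d = 5869/3600.
And Σf = 9, Σ1/d·f = 113/60.
Normal equations: [[6, 97/60]; [97/60, 5869/3600]]·[α, β]ᵀ = [9, 113/60]ᵀ.
Determinant 6·(5869/3600) − (97/60)² = 5161/720.
α = (9·(5869/3600) − (97/60)·(113/60))/(5161/720) = 644/397; β = (6·(113/60) − (97/60)·9)/(5161/720) = -180/397.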